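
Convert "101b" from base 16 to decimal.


Input: "101b" in base 16
Positional expansion:
  Digit '1' (value 1) x 16^3 = 4096
  Digit '0' (value 0) x 16^2 = 0
  Digit '1' (value 1) x 16^1 = 16
  Digit 'b' (value 11) x 16^0 = 11
Sum = 4123

4123


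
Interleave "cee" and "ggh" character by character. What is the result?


Interleaving "cee" and "ggh":
  Position 0: 'c' from first, 'g' from second => "cg"
  Position 1: 'e' from first, 'g' from second => "eg"
  Position 2: 'e' from first, 'h' from second => "eh"
Result: cgegeh

cgegeh


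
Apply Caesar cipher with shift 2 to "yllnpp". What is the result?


Caesar cipher: shift "yllnpp" by 2
  'y' (pos 24) + 2 = pos 0 = 'a'
  'l' (pos 11) + 2 = pos 13 = 'n'
  'l' (pos 11) + 2 = pos 13 = 'n'
  'n' (pos 13) + 2 = pos 15 = 'p'
  'p' (pos 15) + 2 = pos 17 = 'r'
  'p' (pos 15) + 2 = pos 17 = 'r'
Result: annprr

annprr


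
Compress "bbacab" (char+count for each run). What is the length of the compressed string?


Input: bbacab
Runs:
  'b' x 2 => "b2"
  'a' x 1 => "a1"
  'c' x 1 => "c1"
  'a' x 1 => "a1"
  'b' x 1 => "b1"
Compressed: "b2a1c1a1b1"
Compressed length: 10

10


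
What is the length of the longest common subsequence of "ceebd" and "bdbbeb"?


LCS of "ceebd" and "bdbbeb"
DP table:
           b    d    b    b    e    b
      0    0    0    0    0    0    0
  c   0    0    0    0    0    0    0
  e   0    0    0    0    0    1    1
  e   0    0    0    0    0    1    1
  b   0    1    1    1    1    1    2
  d   0    1    2    2    2    2    2
LCS length = dp[5][6] = 2

2


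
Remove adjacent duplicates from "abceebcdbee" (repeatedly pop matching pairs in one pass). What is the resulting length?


Input: abceebcdbee
Stack-based adjacent duplicate removal:
  Read 'a': push. Stack: a
  Read 'b': push. Stack: ab
  Read 'c': push. Stack: abc
  Read 'e': push. Stack: abce
  Read 'e': matches stack top 'e' => pop. Stack: abc
  Read 'b': push. Stack: abcb
  Read 'c': push. Stack: abcbc
  Read 'd': push. Stack: abcbcd
  Read 'b': push. Stack: abcbcdb
  Read 'e': push. Stack: abcbcdbe
  Read 'e': matches stack top 'e' => pop. Stack: abcbcdb
Final stack: "abcbcdb" (length 7)

7


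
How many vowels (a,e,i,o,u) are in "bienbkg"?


Input: bienbkg
Checking each character:
  'b' at position 0: consonant
  'i' at position 1: vowel (running total: 1)
  'e' at position 2: vowel (running total: 2)
  'n' at position 3: consonant
  'b' at position 4: consonant
  'k' at position 5: consonant
  'g' at position 6: consonant
Total vowels: 2

2


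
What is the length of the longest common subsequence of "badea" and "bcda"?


LCS of "badea" and "bcda"
DP table:
           b    c    d    a
      0    0    0    0    0
  b   0    1    1    1    1
  a   0    1    1    1    2
  d   0    1    1    2    2
  e   0    1    1    2    2
  a   0    1    1    2    3
LCS length = dp[5][4] = 3

3


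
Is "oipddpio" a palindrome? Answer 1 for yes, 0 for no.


Input: oipddpio
Reversed: oipddpio
  Compare pos 0 ('o') with pos 7 ('o'): match
  Compare pos 1 ('i') with pos 6 ('i'): match
  Compare pos 2 ('p') with pos 5 ('p'): match
  Compare pos 3 ('d') with pos 4 ('d'): match
Result: palindrome

1


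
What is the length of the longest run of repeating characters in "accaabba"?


Input: "accaabba"
Scanning for longest run:
  Position 1 ('c'): new char, reset run to 1
  Position 2 ('c'): continues run of 'c', length=2
  Position 3 ('a'): new char, reset run to 1
  Position 4 ('a'): continues run of 'a', length=2
  Position 5 ('b'): new char, reset run to 1
  Position 6 ('b'): continues run of 'b', length=2
  Position 7 ('a'): new char, reset run to 1
Longest run: 'c' with length 2

2


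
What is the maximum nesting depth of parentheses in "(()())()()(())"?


Input: "(()())()()(())"
Tracking depth:
  Position 0 '(': depth becomes 1
  Position 1 '(': depth becomes 2
  Position 2 ')': depth becomes 1
  Position 3 '(': depth becomes 2
  Position 4 ')': depth becomes 1
  Position 5 ')': depth becomes 0
  Position 6 '(': depth becomes 1
  Position 7 ')': depth becomes 0
  Position 8 '(': depth becomes 1
  Position 9 ')': depth becomes 0
  Position 10 '(': depth becomes 1
  Position 11 '(': depth becomes 2
  Position 12 ')': depth becomes 1
  Position 13 ')': depth becomes 0
Maximum depth reached: 2

2


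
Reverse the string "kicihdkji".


Input: kicihdkji
Reading characters right to left:
  Position 8: 'i'
  Position 7: 'j'
  Position 6: 'k'
  Position 5: 'd'
  Position 4: 'h'
  Position 3: 'i'
  Position 2: 'c'
  Position 1: 'i'
  Position 0: 'k'
Reversed: ijkdhicik

ijkdhicik


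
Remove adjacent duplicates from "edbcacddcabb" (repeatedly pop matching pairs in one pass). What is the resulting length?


Input: edbcacddcabb
Stack-based adjacent duplicate removal:
  Read 'e': push. Stack: e
  Read 'd': push. Stack: ed
  Read 'b': push. Stack: edb
  Read 'c': push. Stack: edbc
  Read 'a': push. Stack: edbca
  Read 'c': push. Stack: edbcac
  Read 'd': push. Stack: edbcacd
  Read 'd': matches stack top 'd' => pop. Stack: edbcac
  Read 'c': matches stack top 'c' => pop. Stack: edbca
  Read 'a': matches stack top 'a' => pop. Stack: edbc
  Read 'b': push. Stack: edbcb
  Read 'b': matches stack top 'b' => pop. Stack: edbc
Final stack: "edbc" (length 4)

4


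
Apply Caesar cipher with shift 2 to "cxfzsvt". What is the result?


Caesar cipher: shift "cxfzsvt" by 2
  'c' (pos 2) + 2 = pos 4 = 'e'
  'x' (pos 23) + 2 = pos 25 = 'z'
  'f' (pos 5) + 2 = pos 7 = 'h'
  'z' (pos 25) + 2 = pos 1 = 'b'
  's' (pos 18) + 2 = pos 20 = 'u'
  'v' (pos 21) + 2 = pos 23 = 'x'
  't' (pos 19) + 2 = pos 21 = 'v'
Result: ezhbuxv

ezhbuxv


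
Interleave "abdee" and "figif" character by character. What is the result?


Interleaving "abdee" and "figif":
  Position 0: 'a' from first, 'f' from second => "af"
  Position 1: 'b' from first, 'i' from second => "bi"
  Position 2: 'd' from first, 'g' from second => "dg"
  Position 3: 'e' from first, 'i' from second => "ei"
  Position 4: 'e' from first, 'f' from second => "ef"
Result: afbidgeief

afbidgeief


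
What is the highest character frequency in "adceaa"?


Input: adceaa
Character counts:
  'a': 3
  'c': 1
  'd': 1
  'e': 1
Maximum frequency: 3

3


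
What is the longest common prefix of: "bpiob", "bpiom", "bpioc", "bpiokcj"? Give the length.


Words: bpiob, bpiom, bpioc, bpiokcj
  Position 0: all 'b' => match
  Position 1: all 'p' => match
  Position 2: all 'i' => match
  Position 3: all 'o' => match
  Position 4: ('b', 'm', 'c', 'k') => mismatch, stop
LCP = "bpio" (length 4)

4


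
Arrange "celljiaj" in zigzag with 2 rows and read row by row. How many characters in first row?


Zigzag "celljiaj" into 2 rows:
Placing characters:
  'c' => row 0
  'e' => row 1
  'l' => row 0
  'l' => row 1
  'j' => row 0
  'i' => row 1
  'a' => row 0
  'j' => row 1
Rows:
  Row 0: "clja"
  Row 1: "elij"
First row length: 4

4


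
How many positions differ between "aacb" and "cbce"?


Comparing "aacb" and "cbce" position by position:
  Position 0: 'a' vs 'c' => DIFFER
  Position 1: 'a' vs 'b' => DIFFER
  Position 2: 'c' vs 'c' => same
  Position 3: 'b' vs 'e' => DIFFER
Positions that differ: 3

3


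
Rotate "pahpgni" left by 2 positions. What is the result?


Input: "pahpgni", rotate left by 2
First 2 characters: "pa"
Remaining characters: "hpgni"
Concatenate remaining + first: "hpgni" + "pa" = "hpgnipa"

hpgnipa


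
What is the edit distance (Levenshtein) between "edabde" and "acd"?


Computing edit distance: "edabde" -> "acd"
DP table:
           a    c    d
      0    1    2    3
  e   1    1    2    3
  d   2    2    2    2
  a   3    2    3    3
  b   4    3    3    4
  d   5    4    4    3
  e   6    5    5    4
Edit distance = dp[6][3] = 4

4


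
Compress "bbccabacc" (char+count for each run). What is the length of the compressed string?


Input: bbccabacc
Runs:
  'b' x 2 => "b2"
  'c' x 2 => "c2"
  'a' x 1 => "a1"
  'b' x 1 => "b1"
  'a' x 1 => "a1"
  'c' x 2 => "c2"
Compressed: "b2c2a1b1a1c2"
Compressed length: 12

12


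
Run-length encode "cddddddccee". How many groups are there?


Input: cddddddccee
Scanning for consecutive runs:
  Group 1: 'c' x 1 (positions 0-0)
  Group 2: 'd' x 6 (positions 1-6)
  Group 3: 'c' x 2 (positions 7-8)
  Group 4: 'e' x 2 (positions 9-10)
Total groups: 4

4


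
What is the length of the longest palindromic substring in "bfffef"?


Input: "bfffef"
Checking substrings for palindromes:
  [1:4] "fff" (len 3) => palindrome
  [3:6] "fef" (len 3) => palindrome
  [1:3] "ff" (len 2) => palindrome
  [2:4] "ff" (len 2) => palindrome
Longest palindromic substring: "fff" with length 3

3


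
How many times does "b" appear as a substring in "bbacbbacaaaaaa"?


Searching for "b" in "bbacbbacaaaaaa"
Scanning each position:
  Position 0: "b" => MATCH
  Position 1: "b" => MATCH
  Position 2: "a" => no
  Position 3: "c" => no
  Position 4: "b" => MATCH
  Position 5: "b" => MATCH
  Position 6: "a" => no
  Position 7: "c" => no
  Position 8: "a" => no
  Position 9: "a" => no
  Position 10: "a" => no
  Position 11: "a" => no
  Position 12: "a" => no
  Position 13: "a" => no
Total occurrences: 4

4


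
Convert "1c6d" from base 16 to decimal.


Input: "1c6d" in base 16
Positional expansion:
  Digit '1' (value 1) x 16^3 = 4096
  Digit 'c' (value 12) x 16^2 = 3072
  Digit '6' (value 6) x 16^1 = 96
  Digit 'd' (value 13) x 16^0 = 13
Sum = 7277

7277


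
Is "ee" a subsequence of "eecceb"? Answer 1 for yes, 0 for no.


Check if "ee" is a subsequence of "eecceb"
Greedy scan:
  Position 0 ('e'): matches sub[0] = 'e'
  Position 1 ('e'): matches sub[1] = 'e'
  Position 2 ('c'): no match needed
  Position 3 ('c'): no match needed
  Position 4 ('e'): no match needed
  Position 5 ('b'): no match needed
All 2 characters matched => is a subsequence

1


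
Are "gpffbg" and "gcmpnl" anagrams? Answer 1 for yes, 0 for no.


Strings: "gpffbg", "gcmpnl"
Sorted first:  bffggp
Sorted second: cglmnp
Differ at position 0: 'b' vs 'c' => not anagrams

0


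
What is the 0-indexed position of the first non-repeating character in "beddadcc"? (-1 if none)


Input: beddadcc
Character frequencies:
  'a': 1
  'b': 1
  'c': 2
  'd': 3
  'e': 1
Scanning left to right for freq == 1:
  Position 0 ('b'): unique! => answer = 0

0


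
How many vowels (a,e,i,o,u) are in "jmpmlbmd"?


Input: jmpmlbmd
Checking each character:
  'j' at position 0: consonant
  'm' at position 1: consonant
  'p' at position 2: consonant
  'm' at position 3: consonant
  'l' at position 4: consonant
  'b' at position 5: consonant
  'm' at position 6: consonant
  'd' at position 7: consonant
Total vowels: 0

0


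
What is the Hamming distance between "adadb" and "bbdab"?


Comparing "adadb" and "bbdab" position by position:
  Position 0: 'a' vs 'b' => differ
  Position 1: 'd' vs 'b' => differ
  Position 2: 'a' vs 'd' => differ
  Position 3: 'd' vs 'a' => differ
  Position 4: 'b' vs 'b' => same
Total differences (Hamming distance): 4

4


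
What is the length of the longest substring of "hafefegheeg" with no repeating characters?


Input: "hafefegheeg"
Sliding window (track last position of each char):
  Position 0 ('h'): window [0,0] length 1 -- new best
  Position 1 ('a'): window [0,1] length 2 -- new best
  Position 2 ('f'): window [0,2] length 3 -- new best
  Position 3 ('e'): window [0,3] length 4 -- new best
  Position 4 ('f'): repeat (last at 2), move window start to 3
  Position 4 ('f'): window [3,4] length 2
  Position 5 ('e'): repeat (last at 3), move window start to 4
  Position 5 ('e'): window [4,5] length 2
  Position 6 ('g'): window [4,6] length 3
  Position 7 ('h'): window [4,7] length 4
  Position 8 ('e'): repeat (last at 5), move window start to 6
  Position 8 ('e'): window [6,8] length 3
  Position 9 ('e'): repeat (last at 8), move window start to 9
  Position 9 ('e'): window [9,9] length 1
  Position 10 ('g'): window [9,10] length 2
Longest substring with no repeats: "hafe" with length 4

4


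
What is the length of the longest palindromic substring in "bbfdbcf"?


Input: "bbfdbcf"
Checking substrings for palindromes:
  [0:2] "bb" (len 2) => palindrome
Longest palindromic substring: "bb" with length 2

2


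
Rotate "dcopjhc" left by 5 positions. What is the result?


Input: "dcopjhc", rotate left by 5
First 5 characters: "dcopj"
Remaining characters: "hc"
Concatenate remaining + first: "hc" + "dcopj" = "hcdcopj"

hcdcopj


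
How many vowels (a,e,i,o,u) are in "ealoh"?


Input: ealoh
Checking each character:
  'e' at position 0: vowel (running total: 1)
  'a' at position 1: vowel (running total: 2)
  'l' at position 2: consonant
  'o' at position 3: vowel (running total: 3)
  'h' at position 4: consonant
Total vowels: 3

3


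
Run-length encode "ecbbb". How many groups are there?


Input: ecbbb
Scanning for consecutive runs:
  Group 1: 'e' x 1 (positions 0-0)
  Group 2: 'c' x 1 (positions 1-1)
  Group 3: 'b' x 3 (positions 2-4)
Total groups: 3

3


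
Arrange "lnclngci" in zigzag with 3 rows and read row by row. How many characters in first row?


Zigzag "lnclngci" into 3 rows:
Placing characters:
  'l' => row 0
  'n' => row 1
  'c' => row 2
  'l' => row 1
  'n' => row 0
  'g' => row 1
  'c' => row 2
  'i' => row 1
Rows:
  Row 0: "ln"
  Row 1: "nlgi"
  Row 2: "cc"
First row length: 2

2


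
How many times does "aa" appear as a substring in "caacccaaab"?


Searching for "aa" in "caacccaaab"
Scanning each position:
  Position 0: "ca" => no
  Position 1: "aa" => MATCH
  Position 2: "ac" => no
  Position 3: "cc" => no
  Position 4: "cc" => no
  Position 5: "ca" => no
  Position 6: "aa" => MATCH
  Position 7: "aa" => MATCH
  Position 8: "ab" => no
Total occurrences: 3

3


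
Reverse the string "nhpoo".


Input: nhpoo
Reading characters right to left:
  Position 4: 'o'
  Position 3: 'o'
  Position 2: 'p'
  Position 1: 'h'
  Position 0: 'n'
Reversed: oophn

oophn


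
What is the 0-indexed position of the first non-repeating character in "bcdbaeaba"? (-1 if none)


Input: bcdbaeaba
Character frequencies:
  'a': 3
  'b': 3
  'c': 1
  'd': 1
  'e': 1
Scanning left to right for freq == 1:
  Position 0 ('b'): freq=3, skip
  Position 1 ('c'): unique! => answer = 1

1


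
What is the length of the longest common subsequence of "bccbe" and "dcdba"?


LCS of "bccbe" and "dcdba"
DP table:
           d    c    d    b    a
      0    0    0    0    0    0
  b   0    0    0    0    1    1
  c   0    0    1    1    1    1
  c   0    0    1    1    1    1
  b   0    0    1    1    2    2
  e   0    0    1    1    2    2
LCS length = dp[5][5] = 2

2


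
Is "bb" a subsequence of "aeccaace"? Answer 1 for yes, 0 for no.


Check if "bb" is a subsequence of "aeccaace"
Greedy scan:
  Position 0 ('a'): no match needed
  Position 1 ('e'): no match needed
  Position 2 ('c'): no match needed
  Position 3 ('c'): no match needed
  Position 4 ('a'): no match needed
  Position 5 ('a'): no match needed
  Position 6 ('c'): no match needed
  Position 7 ('e'): no match needed
Only matched 0/2 characters => not a subsequence

0


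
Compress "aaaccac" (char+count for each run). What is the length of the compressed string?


Input: aaaccac
Runs:
  'a' x 3 => "a3"
  'c' x 2 => "c2"
  'a' x 1 => "a1"
  'c' x 1 => "c1"
Compressed: "a3c2a1c1"
Compressed length: 8

8


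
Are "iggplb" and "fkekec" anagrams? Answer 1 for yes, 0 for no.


Strings: "iggplb", "fkekec"
Sorted first:  bggilp
Sorted second: ceefkk
Differ at position 0: 'b' vs 'c' => not anagrams

0


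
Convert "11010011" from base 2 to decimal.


Input: "11010011" in base 2
Positional expansion:
  Digit '1' (value 1) x 2^7 = 128
  Digit '1' (value 1) x 2^6 = 64
  Digit '0' (value 0) x 2^5 = 0
  Digit '1' (value 1) x 2^4 = 16
  Digit '0' (value 0) x 2^3 = 0
  Digit '0' (value 0) x 2^2 = 0
  Digit '1' (value 1) x 2^1 = 2
  Digit '1' (value 1) x 2^0 = 1
Sum = 211

211


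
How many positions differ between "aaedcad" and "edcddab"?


Comparing "aaedcad" and "edcddab" position by position:
  Position 0: 'a' vs 'e' => DIFFER
  Position 1: 'a' vs 'd' => DIFFER
  Position 2: 'e' vs 'c' => DIFFER
  Position 3: 'd' vs 'd' => same
  Position 4: 'c' vs 'd' => DIFFER
  Position 5: 'a' vs 'a' => same
  Position 6: 'd' vs 'b' => DIFFER
Positions that differ: 5

5


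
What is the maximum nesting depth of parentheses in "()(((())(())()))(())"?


Input: "()(((())(())()))(())"
Tracking depth:
  Position 0 '(': depth becomes 1
  Position 1 ')': depth becomes 0
  Position 2 '(': depth becomes 1
  Position 3 '(': depth becomes 2
  Position 4 '(': depth becomes 3
  Position 5 '(': depth becomes 4
  Position 6 ')': depth becomes 3
  Position 7 ')': depth becomes 2
  Position 8 '(': depth becomes 3
  Position 9 '(': depth becomes 4
  Position 10 ')': depth becomes 3
  Position 11 ')': depth becomes 2
  Position 12 '(': depth becomes 3
  Position 13 ')': depth becomes 2
  Position 14 ')': depth becomes 1
  Position 15 ')': depth becomes 0
  Position 16 '(': depth becomes 1
  Position 17 '(': depth becomes 2
  Position 18 ')': depth becomes 1
  Position 19 ')': depth becomes 0
Maximum depth reached: 4

4


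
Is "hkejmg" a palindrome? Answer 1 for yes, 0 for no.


Input: hkejmg
Reversed: gmjekh
  Compare pos 0 ('h') with pos 5 ('g'): MISMATCH
  Compare pos 1 ('k') with pos 4 ('m'): MISMATCH
  Compare pos 2 ('e') with pos 3 ('j'): MISMATCH
Result: not a palindrome

0


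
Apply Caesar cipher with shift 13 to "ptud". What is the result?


Caesar cipher: shift "ptud" by 13
  'p' (pos 15) + 13 = pos 2 = 'c'
  't' (pos 19) + 13 = pos 6 = 'g'
  'u' (pos 20) + 13 = pos 7 = 'h'
  'd' (pos 3) + 13 = pos 16 = 'q'
Result: cghq

cghq


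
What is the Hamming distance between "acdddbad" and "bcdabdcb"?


Comparing "acdddbad" and "bcdabdcb" position by position:
  Position 0: 'a' vs 'b' => differ
  Position 1: 'c' vs 'c' => same
  Position 2: 'd' vs 'd' => same
  Position 3: 'd' vs 'a' => differ
  Position 4: 'd' vs 'b' => differ
  Position 5: 'b' vs 'd' => differ
  Position 6: 'a' vs 'c' => differ
  Position 7: 'd' vs 'b' => differ
Total differences (Hamming distance): 6

6


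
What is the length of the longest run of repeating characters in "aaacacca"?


Input: "aaacacca"
Scanning for longest run:
  Position 1 ('a'): continues run of 'a', length=2
  Position 2 ('a'): continues run of 'a', length=3
  Position 3 ('c'): new char, reset run to 1
  Position 4 ('a'): new char, reset run to 1
  Position 5 ('c'): new char, reset run to 1
  Position 6 ('c'): continues run of 'c', length=2
  Position 7 ('a'): new char, reset run to 1
Longest run: 'a' with length 3

3


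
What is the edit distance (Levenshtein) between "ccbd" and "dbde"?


Computing edit distance: "ccbd" -> "dbde"
DP table:
           d    b    d    e
      0    1    2    3    4
  c   1    1    2    3    4
  c   2    2    2    3    4
  b   3    3    2    3    4
  d   4    3    3    2    3
Edit distance = dp[4][4] = 3

3


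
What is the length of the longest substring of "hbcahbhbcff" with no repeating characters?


Input: "hbcahbhbcff"
Sliding window (track last position of each char):
  Position 0 ('h'): window [0,0] length 1 -- new best
  Position 1 ('b'): window [0,1] length 2 -- new best
  Position 2 ('c'): window [0,2] length 3 -- new best
  Position 3 ('a'): window [0,3] length 4 -- new best
  Position 4 ('h'): repeat (last at 0), move window start to 1
  Position 4 ('h'): window [1,4] length 4
  Position 5 ('b'): repeat (last at 1), move window start to 2
  Position 5 ('b'): window [2,5] length 4
  Position 6 ('h'): repeat (last at 4), move window start to 5
  Position 6 ('h'): window [5,6] length 2
  Position 7 ('b'): repeat (last at 5), move window start to 6
  Position 7 ('b'): window [6,7] length 2
  Position 8 ('c'): window [6,8] length 3
  Position 9 ('f'): window [6,9] length 4
  Position 10 ('f'): repeat (last at 9), move window start to 10
  Position 10 ('f'): window [10,10] length 1
Longest substring with no repeats: "hbca" with length 4

4


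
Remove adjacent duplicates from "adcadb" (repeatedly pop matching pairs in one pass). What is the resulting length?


Input: adcadb
Stack-based adjacent duplicate removal:
  Read 'a': push. Stack: a
  Read 'd': push. Stack: ad
  Read 'c': push. Stack: adc
  Read 'a': push. Stack: adca
  Read 'd': push. Stack: adcad
  Read 'b': push. Stack: adcadb
Final stack: "adcadb" (length 6)

6


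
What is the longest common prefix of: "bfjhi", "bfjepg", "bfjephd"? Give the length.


Words: bfjhi, bfjepg, bfjephd
  Position 0: all 'b' => match
  Position 1: all 'f' => match
  Position 2: all 'j' => match
  Position 3: ('h', 'e', 'e') => mismatch, stop
LCP = "bfj" (length 3)

3


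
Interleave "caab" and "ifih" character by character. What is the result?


Interleaving "caab" and "ifih":
  Position 0: 'c' from first, 'i' from second => "ci"
  Position 1: 'a' from first, 'f' from second => "af"
  Position 2: 'a' from first, 'i' from second => "ai"
  Position 3: 'b' from first, 'h' from second => "bh"
Result: ciafaibh

ciafaibh


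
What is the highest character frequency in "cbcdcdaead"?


Input: cbcdcdaead
Character counts:
  'a': 2
  'b': 1
  'c': 3
  'd': 3
  'e': 1
Maximum frequency: 3

3


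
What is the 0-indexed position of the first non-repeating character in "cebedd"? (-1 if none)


Input: cebedd
Character frequencies:
  'b': 1
  'c': 1
  'd': 2
  'e': 2
Scanning left to right for freq == 1:
  Position 0 ('c'): unique! => answer = 0

0


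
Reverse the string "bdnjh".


Input: bdnjh
Reading characters right to left:
  Position 4: 'h'
  Position 3: 'j'
  Position 2: 'n'
  Position 1: 'd'
  Position 0: 'b'
Reversed: hjndb

hjndb


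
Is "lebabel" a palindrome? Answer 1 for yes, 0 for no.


Input: lebabel
Reversed: lebabel
  Compare pos 0 ('l') with pos 6 ('l'): match
  Compare pos 1 ('e') with pos 5 ('e'): match
  Compare pos 2 ('b') with pos 4 ('b'): match
Result: palindrome

1


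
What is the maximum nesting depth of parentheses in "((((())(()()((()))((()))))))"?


Input: "((((())(()()((()))((()))))))"
Tracking depth:
  Position 0 '(': depth becomes 1
  Position 1 '(': depth becomes 2
  Position 2 '(': depth becomes 3
  Position 3 '(': depth becomes 4
  Position 4 '(': depth becomes 5
  Position 5 ')': depth becomes 4
  Position 6 ')': depth becomes 3
  Position 7 '(': depth becomes 4
  Position 8 '(': depth becomes 5
  Position 9 ')': depth becomes 4
  Position 10 '(': depth becomes 5
  Position 11 ')': depth becomes 4
  Position 12 '(': depth becomes 5
  Position 13 '(': depth becomes 6
  Position 14 '(': depth becomes 7
  Position 15 ')': depth becomes 6
  Position 16 ')': depth becomes 5
  Position 17 ')': depth becomes 4
  Position 18 '(': depth becomes 5
  Position 19 '(': depth becomes 6
  Position 20 '(': depth becomes 7
  Position 21 ')': depth becomes 6
  Position 22 ')': depth becomes 5
  Position 23 ')': depth becomes 4
  Position 24 ')': depth becomes 3
  Position 25 ')': depth becomes 2
  Position 26 ')': depth becomes 1
  Position 27 ')': depth becomes 0
Maximum depth reached: 7

7


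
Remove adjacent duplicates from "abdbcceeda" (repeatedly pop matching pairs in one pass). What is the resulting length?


Input: abdbcceeda
Stack-based adjacent duplicate removal:
  Read 'a': push. Stack: a
  Read 'b': push. Stack: ab
  Read 'd': push. Stack: abd
  Read 'b': push. Stack: abdb
  Read 'c': push. Stack: abdbc
  Read 'c': matches stack top 'c' => pop. Stack: abdb
  Read 'e': push. Stack: abdbe
  Read 'e': matches stack top 'e' => pop. Stack: abdb
  Read 'd': push. Stack: abdbd
  Read 'a': push. Stack: abdbda
Final stack: "abdbda" (length 6)

6


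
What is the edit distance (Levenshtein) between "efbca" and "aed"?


Computing edit distance: "efbca" -> "aed"
DP table:
           a    e    d
      0    1    2    3
  e   1    1    1    2
  f   2    2    2    2
  b   3    3    3    3
  c   4    4    4    4
  a   5    4    5    5
Edit distance = dp[5][3] = 5

5


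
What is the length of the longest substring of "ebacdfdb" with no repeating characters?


Input: "ebacdfdb"
Sliding window (track last position of each char):
  Position 0 ('e'): window [0,0] length 1 -- new best
  Position 1 ('b'): window [0,1] length 2 -- new best
  Position 2 ('a'): window [0,2] length 3 -- new best
  Position 3 ('c'): window [0,3] length 4 -- new best
  Position 4 ('d'): window [0,4] length 5 -- new best
  Position 5 ('f'): window [0,5] length 6 -- new best
  Position 6 ('d'): repeat (last at 4), move window start to 5
  Position 6 ('d'): window [5,6] length 2
  Position 7 ('b'): window [5,7] length 3
Longest substring with no repeats: "ebacdf" with length 6

6


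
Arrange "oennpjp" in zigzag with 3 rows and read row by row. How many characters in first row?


Zigzag "oennpjp" into 3 rows:
Placing characters:
  'o' => row 0
  'e' => row 1
  'n' => row 2
  'n' => row 1
  'p' => row 0
  'j' => row 1
  'p' => row 2
Rows:
  Row 0: "op"
  Row 1: "enj"
  Row 2: "np"
First row length: 2

2


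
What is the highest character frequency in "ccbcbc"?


Input: ccbcbc
Character counts:
  'b': 2
  'c': 4
Maximum frequency: 4

4


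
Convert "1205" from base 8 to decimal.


Input: "1205" in base 8
Positional expansion:
  Digit '1' (value 1) x 8^3 = 512
  Digit '2' (value 2) x 8^2 = 128
  Digit '0' (value 0) x 8^1 = 0
  Digit '5' (value 5) x 8^0 = 5
Sum = 645

645


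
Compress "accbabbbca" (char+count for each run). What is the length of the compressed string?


Input: accbabbbca
Runs:
  'a' x 1 => "a1"
  'c' x 2 => "c2"
  'b' x 1 => "b1"
  'a' x 1 => "a1"
  'b' x 3 => "b3"
  'c' x 1 => "c1"
  'a' x 1 => "a1"
Compressed: "a1c2b1a1b3c1a1"
Compressed length: 14

14


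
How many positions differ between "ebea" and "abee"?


Comparing "ebea" and "abee" position by position:
  Position 0: 'e' vs 'a' => DIFFER
  Position 1: 'b' vs 'b' => same
  Position 2: 'e' vs 'e' => same
  Position 3: 'a' vs 'e' => DIFFER
Positions that differ: 2

2


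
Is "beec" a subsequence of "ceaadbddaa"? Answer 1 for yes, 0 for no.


Check if "beec" is a subsequence of "ceaadbddaa"
Greedy scan:
  Position 0 ('c'): no match needed
  Position 1 ('e'): no match needed
  Position 2 ('a'): no match needed
  Position 3 ('a'): no match needed
  Position 4 ('d'): no match needed
  Position 5 ('b'): matches sub[0] = 'b'
  Position 6 ('d'): no match needed
  Position 7 ('d'): no match needed
  Position 8 ('a'): no match needed
  Position 9 ('a'): no match needed
Only matched 1/4 characters => not a subsequence

0


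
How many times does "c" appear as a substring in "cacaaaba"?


Searching for "c" in "cacaaaba"
Scanning each position:
  Position 0: "c" => MATCH
  Position 1: "a" => no
  Position 2: "c" => MATCH
  Position 3: "a" => no
  Position 4: "a" => no
  Position 5: "a" => no
  Position 6: "b" => no
  Position 7: "a" => no
Total occurrences: 2

2


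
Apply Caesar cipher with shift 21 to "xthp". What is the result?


Caesar cipher: shift "xthp" by 21
  'x' (pos 23) + 21 = pos 18 = 's'
  't' (pos 19) + 21 = pos 14 = 'o'
  'h' (pos 7) + 21 = pos 2 = 'c'
  'p' (pos 15) + 21 = pos 10 = 'k'
Result: sock

sock


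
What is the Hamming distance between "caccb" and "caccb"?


Comparing "caccb" and "caccb" position by position:
  Position 0: 'c' vs 'c' => same
  Position 1: 'a' vs 'a' => same
  Position 2: 'c' vs 'c' => same
  Position 3: 'c' vs 'c' => same
  Position 4: 'b' vs 'b' => same
Total differences (Hamming distance): 0

0


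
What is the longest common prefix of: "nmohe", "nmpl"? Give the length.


Words: nmohe, nmpl
  Position 0: all 'n' => match
  Position 1: all 'm' => match
  Position 2: ('o', 'p') => mismatch, stop
LCP = "nm" (length 2)

2


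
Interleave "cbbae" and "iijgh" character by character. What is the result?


Interleaving "cbbae" and "iijgh":
  Position 0: 'c' from first, 'i' from second => "ci"
  Position 1: 'b' from first, 'i' from second => "bi"
  Position 2: 'b' from first, 'j' from second => "bj"
  Position 3: 'a' from first, 'g' from second => "ag"
  Position 4: 'e' from first, 'h' from second => "eh"
Result: cibibjageh

cibibjageh


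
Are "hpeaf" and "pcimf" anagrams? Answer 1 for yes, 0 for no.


Strings: "hpeaf", "pcimf"
Sorted first:  aefhp
Sorted second: cfimp
Differ at position 0: 'a' vs 'c' => not anagrams

0


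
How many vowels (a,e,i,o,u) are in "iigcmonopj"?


Input: iigcmonopj
Checking each character:
  'i' at position 0: vowel (running total: 1)
  'i' at position 1: vowel (running total: 2)
  'g' at position 2: consonant
  'c' at position 3: consonant
  'm' at position 4: consonant
  'o' at position 5: vowel (running total: 3)
  'n' at position 6: consonant
  'o' at position 7: vowel (running total: 4)
  'p' at position 8: consonant
  'j' at position 9: consonant
Total vowels: 4

4


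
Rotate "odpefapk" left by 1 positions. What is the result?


Input: "odpefapk", rotate left by 1
First 1 characters: "o"
Remaining characters: "dpefapk"
Concatenate remaining + first: "dpefapk" + "o" = "dpefapko"

dpefapko


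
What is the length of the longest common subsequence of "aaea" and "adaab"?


LCS of "aaea" and "adaab"
DP table:
           a    d    a    a    b
      0    0    0    0    0    0
  a   0    1    1    1    1    1
  a   0    1    1    2    2    2
  e   0    1    1    2    2    2
  a   0    1    1    2    3    3
LCS length = dp[4][5] = 3

3


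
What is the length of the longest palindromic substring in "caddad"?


Input: "caddad"
Checking substrings for palindromes:
  [1:5] "adda" (len 4) => palindrome
  [3:6] "dad" (len 3) => palindrome
  [2:4] "dd" (len 2) => palindrome
Longest palindromic substring: "adda" with length 4

4


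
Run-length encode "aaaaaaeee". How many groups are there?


Input: aaaaaaeee
Scanning for consecutive runs:
  Group 1: 'a' x 6 (positions 0-5)
  Group 2: 'e' x 3 (positions 6-8)
Total groups: 2

2


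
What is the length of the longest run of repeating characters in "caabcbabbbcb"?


Input: "caabcbabbbcb"
Scanning for longest run:
  Position 1 ('a'): new char, reset run to 1
  Position 2 ('a'): continues run of 'a', length=2
  Position 3 ('b'): new char, reset run to 1
  Position 4 ('c'): new char, reset run to 1
  Position 5 ('b'): new char, reset run to 1
  Position 6 ('a'): new char, reset run to 1
  Position 7 ('b'): new char, reset run to 1
  Position 8 ('b'): continues run of 'b', length=2
  Position 9 ('b'): continues run of 'b', length=3
  Position 10 ('c'): new char, reset run to 1
  Position 11 ('b'): new char, reset run to 1
Longest run: 'b' with length 3

3


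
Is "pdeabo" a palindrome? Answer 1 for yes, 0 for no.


Input: pdeabo
Reversed: obaedp
  Compare pos 0 ('p') with pos 5 ('o'): MISMATCH
  Compare pos 1 ('d') with pos 4 ('b'): MISMATCH
  Compare pos 2 ('e') with pos 3 ('a'): MISMATCH
Result: not a palindrome

0


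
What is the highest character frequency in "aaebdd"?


Input: aaebdd
Character counts:
  'a': 2
  'b': 1
  'd': 2
  'e': 1
Maximum frequency: 2

2


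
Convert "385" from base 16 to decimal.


Input: "385" in base 16
Positional expansion:
  Digit '3' (value 3) x 16^2 = 768
  Digit '8' (value 8) x 16^1 = 128
  Digit '5' (value 5) x 16^0 = 5
Sum = 901

901


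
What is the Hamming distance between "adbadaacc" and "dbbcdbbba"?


Comparing "adbadaacc" and "dbbcdbbba" position by position:
  Position 0: 'a' vs 'd' => differ
  Position 1: 'd' vs 'b' => differ
  Position 2: 'b' vs 'b' => same
  Position 3: 'a' vs 'c' => differ
  Position 4: 'd' vs 'd' => same
  Position 5: 'a' vs 'b' => differ
  Position 6: 'a' vs 'b' => differ
  Position 7: 'c' vs 'b' => differ
  Position 8: 'c' vs 'a' => differ
Total differences (Hamming distance): 7

7


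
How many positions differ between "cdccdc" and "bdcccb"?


Comparing "cdccdc" and "bdcccb" position by position:
  Position 0: 'c' vs 'b' => DIFFER
  Position 1: 'd' vs 'd' => same
  Position 2: 'c' vs 'c' => same
  Position 3: 'c' vs 'c' => same
  Position 4: 'd' vs 'c' => DIFFER
  Position 5: 'c' vs 'b' => DIFFER
Positions that differ: 3

3


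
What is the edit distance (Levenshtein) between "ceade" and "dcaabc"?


Computing edit distance: "ceade" -> "dcaabc"
DP table:
           d    c    a    a    b    c
      0    1    2    3    4    5    6
  c   1    1    1    2    3    4    5
  e   2    2    2    2    3    4    5
  a   3    3    3    2    2    3    4
  d   4    3    4    3    3    3    4
  e   5    4    4    4    4    4    4
Edit distance = dp[5][6] = 4

4


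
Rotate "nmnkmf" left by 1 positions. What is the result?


Input: "nmnkmf", rotate left by 1
First 1 characters: "n"
Remaining characters: "mnkmf"
Concatenate remaining + first: "mnkmf" + "n" = "mnkmfn"

mnkmfn


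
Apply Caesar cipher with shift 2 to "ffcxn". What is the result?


Caesar cipher: shift "ffcxn" by 2
  'f' (pos 5) + 2 = pos 7 = 'h'
  'f' (pos 5) + 2 = pos 7 = 'h'
  'c' (pos 2) + 2 = pos 4 = 'e'
  'x' (pos 23) + 2 = pos 25 = 'z'
  'n' (pos 13) + 2 = pos 15 = 'p'
Result: hhezp

hhezp


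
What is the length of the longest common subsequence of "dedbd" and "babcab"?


LCS of "dedbd" and "babcab"
DP table:
           b    a    b    c    a    b
      0    0    0    0    0    0    0
  d   0    0    0    0    0    0    0
  e   0    0    0    0    0    0    0
  d   0    0    0    0    0    0    0
  b   0    1    1    1    1    1    1
  d   0    1    1    1    1    1    1
LCS length = dp[5][6] = 1

1


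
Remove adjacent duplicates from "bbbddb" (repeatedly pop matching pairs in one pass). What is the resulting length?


Input: bbbddb
Stack-based adjacent duplicate removal:
  Read 'b': push. Stack: b
  Read 'b': matches stack top 'b' => pop. Stack: (empty)
  Read 'b': push. Stack: b
  Read 'd': push. Stack: bd
  Read 'd': matches stack top 'd' => pop. Stack: b
  Read 'b': matches stack top 'b' => pop. Stack: (empty)
Final stack: "" (length 0)

0


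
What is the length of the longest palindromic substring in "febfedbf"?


Input: "febfedbf"
Checking substrings for palindromes:
  No multi-char palindromic substrings found
Longest palindromic substring: "f" with length 1

1


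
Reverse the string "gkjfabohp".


Input: gkjfabohp
Reading characters right to left:
  Position 8: 'p'
  Position 7: 'h'
  Position 6: 'o'
  Position 5: 'b'
  Position 4: 'a'
  Position 3: 'f'
  Position 2: 'j'
  Position 1: 'k'
  Position 0: 'g'
Reversed: phobafjkg

phobafjkg


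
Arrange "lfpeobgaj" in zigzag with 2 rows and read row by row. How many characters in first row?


Zigzag "lfpeobgaj" into 2 rows:
Placing characters:
  'l' => row 0
  'f' => row 1
  'p' => row 0
  'e' => row 1
  'o' => row 0
  'b' => row 1
  'g' => row 0
  'a' => row 1
  'j' => row 0
Rows:
  Row 0: "lpogj"
  Row 1: "feba"
First row length: 5

5


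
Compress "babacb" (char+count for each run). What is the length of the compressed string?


Input: babacb
Runs:
  'b' x 1 => "b1"
  'a' x 1 => "a1"
  'b' x 1 => "b1"
  'a' x 1 => "a1"
  'c' x 1 => "c1"
  'b' x 1 => "b1"
Compressed: "b1a1b1a1c1b1"
Compressed length: 12

12


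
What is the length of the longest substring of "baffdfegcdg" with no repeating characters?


Input: "baffdfegcdg"
Sliding window (track last position of each char):
  Position 0 ('b'): window [0,0] length 1 -- new best
  Position 1 ('a'): window [0,1] length 2 -- new best
  Position 2 ('f'): window [0,2] length 3 -- new best
  Position 3 ('f'): repeat (last at 2), move window start to 3
  Position 3 ('f'): window [3,3] length 1
  Position 4 ('d'): window [3,4] length 2
  Position 5 ('f'): repeat (last at 3), move window start to 4
  Position 5 ('f'): window [4,5] length 2
  Position 6 ('e'): window [4,6] length 3
  Position 7 ('g'): window [4,7] length 4 -- new best
  Position 8 ('c'): window [4,8] length 5 -- new best
  Position 9 ('d'): repeat (last at 4), move window start to 5
  Position 9 ('d'): window [5,9] length 5
  Position 10 ('g'): repeat (last at 7), move window start to 8
  Position 10 ('g'): window [8,10] length 3
Longest substring with no repeats: "dfegc" with length 5

5


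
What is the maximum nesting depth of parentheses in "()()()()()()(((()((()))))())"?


Input: "()()()()()()(((()((()))))())"
Tracking depth:
  Position 0 '(': depth becomes 1
  Position 1 ')': depth becomes 0
  Position 2 '(': depth becomes 1
  Position 3 ')': depth becomes 0
  Position 4 '(': depth becomes 1
  Position 5 ')': depth becomes 0
  Position 6 '(': depth becomes 1
  Position 7 ')': depth becomes 0
  Position 8 '(': depth becomes 1
  Position 9 ')': depth becomes 0
  Position 10 '(': depth becomes 1
  Position 11 ')': depth becomes 0
  Position 12 '(': depth becomes 1
  Position 13 '(': depth becomes 2
  Position 14 '(': depth becomes 3
  Position 15 '(': depth becomes 4
  Position 16 ')': depth becomes 3
  Position 17 '(': depth becomes 4
  Position 18 '(': depth becomes 5
  Position 19 '(': depth becomes 6
  Position 20 ')': depth becomes 5
  Position 21 ')': depth becomes 4
  Position 22 ')': depth becomes 3
  Position 23 ')': depth becomes 2
  Position 24 ')': depth becomes 1
  Position 25 '(': depth becomes 2
  Position 26 ')': depth becomes 1
  Position 27 ')': depth becomes 0
Maximum depth reached: 6

6


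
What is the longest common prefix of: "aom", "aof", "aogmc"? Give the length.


Words: aom, aof, aogmc
  Position 0: all 'a' => match
  Position 1: all 'o' => match
  Position 2: ('m', 'f', 'g') => mismatch, stop
LCP = "ao" (length 2)

2


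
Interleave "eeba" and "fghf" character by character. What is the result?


Interleaving "eeba" and "fghf":
  Position 0: 'e' from first, 'f' from second => "ef"
  Position 1: 'e' from first, 'g' from second => "eg"
  Position 2: 'b' from first, 'h' from second => "bh"
  Position 3: 'a' from first, 'f' from second => "af"
Result: efegbhaf

efegbhaf


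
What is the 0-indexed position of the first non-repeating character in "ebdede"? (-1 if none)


Input: ebdede
Character frequencies:
  'b': 1
  'd': 2
  'e': 3
Scanning left to right for freq == 1:
  Position 0 ('e'): freq=3, skip
  Position 1 ('b'): unique! => answer = 1

1


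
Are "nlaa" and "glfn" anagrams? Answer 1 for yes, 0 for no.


Strings: "nlaa", "glfn"
Sorted first:  aaln
Sorted second: fgln
Differ at position 0: 'a' vs 'f' => not anagrams

0


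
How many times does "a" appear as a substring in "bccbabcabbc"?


Searching for "a" in "bccbabcabbc"
Scanning each position:
  Position 0: "b" => no
  Position 1: "c" => no
  Position 2: "c" => no
  Position 3: "b" => no
  Position 4: "a" => MATCH
  Position 5: "b" => no
  Position 6: "c" => no
  Position 7: "a" => MATCH
  Position 8: "b" => no
  Position 9: "b" => no
  Position 10: "c" => no
Total occurrences: 2

2


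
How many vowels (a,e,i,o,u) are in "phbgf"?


Input: phbgf
Checking each character:
  'p' at position 0: consonant
  'h' at position 1: consonant
  'b' at position 2: consonant
  'g' at position 3: consonant
  'f' at position 4: consonant
Total vowels: 0

0


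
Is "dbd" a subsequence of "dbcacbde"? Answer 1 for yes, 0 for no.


Check if "dbd" is a subsequence of "dbcacbde"
Greedy scan:
  Position 0 ('d'): matches sub[0] = 'd'
  Position 1 ('b'): matches sub[1] = 'b'
  Position 2 ('c'): no match needed
  Position 3 ('a'): no match needed
  Position 4 ('c'): no match needed
  Position 5 ('b'): no match needed
  Position 6 ('d'): matches sub[2] = 'd'
  Position 7 ('e'): no match needed
All 3 characters matched => is a subsequence

1


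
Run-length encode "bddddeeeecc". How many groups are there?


Input: bddddeeeecc
Scanning for consecutive runs:
  Group 1: 'b' x 1 (positions 0-0)
  Group 2: 'd' x 4 (positions 1-4)
  Group 3: 'e' x 4 (positions 5-8)
  Group 4: 'c' x 2 (positions 9-10)
Total groups: 4

4


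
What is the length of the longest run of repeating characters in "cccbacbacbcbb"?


Input: "cccbacbacbcbb"
Scanning for longest run:
  Position 1 ('c'): continues run of 'c', length=2
  Position 2 ('c'): continues run of 'c', length=3
  Position 3 ('b'): new char, reset run to 1
  Position 4 ('a'): new char, reset run to 1
  Position 5 ('c'): new char, reset run to 1
  Position 6 ('b'): new char, reset run to 1
  Position 7 ('a'): new char, reset run to 1
  Position 8 ('c'): new char, reset run to 1
  Position 9 ('b'): new char, reset run to 1
  Position 10 ('c'): new char, reset run to 1
  Position 11 ('b'): new char, reset run to 1
  Position 12 ('b'): continues run of 'b', length=2
Longest run: 'c' with length 3

3
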